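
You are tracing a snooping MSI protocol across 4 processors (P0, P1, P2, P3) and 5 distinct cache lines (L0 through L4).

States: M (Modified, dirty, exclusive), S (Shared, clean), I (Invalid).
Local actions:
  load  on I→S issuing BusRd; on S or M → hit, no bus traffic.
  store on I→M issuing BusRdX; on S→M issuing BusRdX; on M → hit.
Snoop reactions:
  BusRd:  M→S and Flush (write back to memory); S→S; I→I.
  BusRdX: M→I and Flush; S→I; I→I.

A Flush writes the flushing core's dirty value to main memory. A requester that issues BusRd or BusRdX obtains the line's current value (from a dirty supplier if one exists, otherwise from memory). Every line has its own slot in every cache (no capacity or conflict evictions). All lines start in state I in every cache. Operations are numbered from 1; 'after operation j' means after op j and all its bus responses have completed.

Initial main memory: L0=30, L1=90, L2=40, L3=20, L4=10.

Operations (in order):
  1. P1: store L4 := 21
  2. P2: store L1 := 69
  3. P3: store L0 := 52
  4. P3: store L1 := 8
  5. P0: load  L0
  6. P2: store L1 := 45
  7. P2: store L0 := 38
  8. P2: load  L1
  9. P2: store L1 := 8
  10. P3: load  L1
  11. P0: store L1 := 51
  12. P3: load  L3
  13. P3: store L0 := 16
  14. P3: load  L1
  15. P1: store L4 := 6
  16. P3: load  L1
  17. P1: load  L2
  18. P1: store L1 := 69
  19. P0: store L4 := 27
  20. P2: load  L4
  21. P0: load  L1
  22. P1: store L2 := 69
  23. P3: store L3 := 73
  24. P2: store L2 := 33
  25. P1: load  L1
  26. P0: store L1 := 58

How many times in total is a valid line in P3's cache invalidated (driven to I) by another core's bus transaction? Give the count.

invalidations = 4

  op1 P1: store L4 := 21 → I/M/I/I on L4; bus BusRdX; mem=10
  op2 P2: store L1 := 69 → I/I/M/I on L1; bus BusRdX; mem=90
  op3 P3: store L0 := 52 → I/I/I/M on L0; bus BusRdX; mem=30
  op4 P3: store L1 := 8 → I/I/I/M on L1; bus BusRdX Flush; mem=69
  op5 P0: load  L0 → S/I/I/S on L0; bus BusRd Flush; mem=52
  op6 P2: store L1 := 45 → I/I/M/I on L1; bus BusRdX Flush; mem=8
  op7 P2: store L0 := 38 → I/I/M/I on L0; bus BusRdX; mem=52
  op8 P2: load  L1 → I/I/M/I on L1; bus (none); mem=8
  op9 P2: store L1 := 8 → I/I/M/I on L1; bus (none); mem=8
  op10 P3: load  L1 → I/I/S/S on L1; bus BusRd Flush; mem=8
  op11 P0: store L1 := 51 → M/I/I/I on L1; bus BusRdX; mem=8
  op12 P3: load  L3 → I/I/I/S on L3; bus BusRd; mem=20
  op13 P3: store L0 := 16 → I/I/I/M on L0; bus BusRdX Flush; mem=38
  op14 P3: load  L1 → S/I/I/S on L1; bus BusRd Flush; mem=51
  op15 P1: store L4 := 6 → I/M/I/I on L4; bus (none); mem=10
  op16 P3: load  L1 → S/I/I/S on L1; bus (none); mem=51
  op17 P1: load  L2 → I/S/I/I on L2; bus BusRd; mem=40
  op18 P1: store L1 := 69 → I/M/I/I on L1; bus BusRdX; mem=51
  op19 P0: store L4 := 27 → M/I/I/I on L4; bus BusRdX Flush; mem=6
  op20 P2: load  L4 → S/I/S/I on L4; bus BusRd Flush; mem=27
  op21 P0: load  L1 → S/S/I/I on L1; bus BusRd Flush; mem=69
  op22 P1: store L2 := 69 → I/M/I/I on L2; bus BusRdX; mem=40
  op23 P3: store L3 := 73 → I/I/I/M on L3; bus BusRdX; mem=20
  op24 P2: store L2 := 33 → I/I/M/I on L2; bus BusRdX Flush; mem=69
  op25 P1: load  L1 → S/S/I/I on L1; bus (none); mem=69
  op26 P0: store L1 := 58 → M/I/I/I on L1; bus BusRdX; mem=69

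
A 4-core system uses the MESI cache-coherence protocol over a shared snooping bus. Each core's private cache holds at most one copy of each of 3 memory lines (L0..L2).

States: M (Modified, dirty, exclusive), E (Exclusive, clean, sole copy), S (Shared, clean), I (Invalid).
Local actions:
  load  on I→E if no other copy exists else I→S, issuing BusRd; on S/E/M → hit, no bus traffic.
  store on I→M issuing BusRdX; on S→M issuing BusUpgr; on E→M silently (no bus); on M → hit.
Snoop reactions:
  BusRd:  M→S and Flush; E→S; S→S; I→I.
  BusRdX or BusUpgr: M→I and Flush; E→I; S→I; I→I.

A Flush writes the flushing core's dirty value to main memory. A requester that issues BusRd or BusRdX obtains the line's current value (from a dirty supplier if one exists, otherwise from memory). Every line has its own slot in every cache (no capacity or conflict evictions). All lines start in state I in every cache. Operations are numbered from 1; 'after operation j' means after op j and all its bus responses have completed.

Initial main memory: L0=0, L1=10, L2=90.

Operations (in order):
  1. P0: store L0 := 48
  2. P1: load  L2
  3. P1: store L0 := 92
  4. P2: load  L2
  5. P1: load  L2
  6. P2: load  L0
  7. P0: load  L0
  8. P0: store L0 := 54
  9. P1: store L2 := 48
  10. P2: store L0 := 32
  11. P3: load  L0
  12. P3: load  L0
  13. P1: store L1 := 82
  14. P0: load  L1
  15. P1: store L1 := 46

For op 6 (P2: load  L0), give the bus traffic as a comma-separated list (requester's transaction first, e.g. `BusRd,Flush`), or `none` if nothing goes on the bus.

1. P0: store L0 := 48  bus=[BusRdX]  L0: P0=M P1=I P2=I P3=I  mem[L0]=0
2. P1: load  L2  bus=[BusRd]  L2: P0=I P1=E P2=I P3=I  mem[L2]=90
3. P1: store L0 := 92  bus=[BusRdX,Flush]  L0: P0=I P1=M P2=I P3=I  mem[L0]=48
4. P2: load  L2  bus=[BusRd]  L2: P0=I P1=S P2=S P3=I  mem[L2]=90
5. P1: load  L2  bus=[-]  L2: P0=I P1=S P2=S P3=I  mem[L2]=90
6. P2: load  L0  bus=[BusRd,Flush]  L0: P0=I P1=S P2=S P3=I  mem[L0]=92
7. P0: load  L0  bus=[BusRd]  L0: P0=S P1=S P2=S P3=I  mem[L0]=92
8. P0: store L0 := 54  bus=[BusUpgr]  L0: P0=M P1=I P2=I P3=I  mem[L0]=92
9. P1: store L2 := 48  bus=[BusUpgr]  L2: P0=I P1=M P2=I P3=I  mem[L2]=90
10. P2: store L0 := 32  bus=[BusRdX,Flush]  L0: P0=I P1=I P2=M P3=I  mem[L0]=54
11. P3: load  L0  bus=[BusRd,Flush]  L0: P0=I P1=I P2=S P3=S  mem[L0]=32
12. P3: load  L0  bus=[-]  L0: P0=I P1=I P2=S P3=S  mem[L0]=32
13. P1: store L1 := 82  bus=[BusRdX]  L1: P0=I P1=M P2=I P3=I  mem[L1]=10
14. P0: load  L1  bus=[BusRd,Flush]  L1: P0=S P1=S P2=I P3=I  mem[L1]=82
15. P1: store L1 := 46  bus=[BusUpgr]  L1: P0=I P1=M P2=I P3=I  mem[L1]=82

bus = BusRd,Flush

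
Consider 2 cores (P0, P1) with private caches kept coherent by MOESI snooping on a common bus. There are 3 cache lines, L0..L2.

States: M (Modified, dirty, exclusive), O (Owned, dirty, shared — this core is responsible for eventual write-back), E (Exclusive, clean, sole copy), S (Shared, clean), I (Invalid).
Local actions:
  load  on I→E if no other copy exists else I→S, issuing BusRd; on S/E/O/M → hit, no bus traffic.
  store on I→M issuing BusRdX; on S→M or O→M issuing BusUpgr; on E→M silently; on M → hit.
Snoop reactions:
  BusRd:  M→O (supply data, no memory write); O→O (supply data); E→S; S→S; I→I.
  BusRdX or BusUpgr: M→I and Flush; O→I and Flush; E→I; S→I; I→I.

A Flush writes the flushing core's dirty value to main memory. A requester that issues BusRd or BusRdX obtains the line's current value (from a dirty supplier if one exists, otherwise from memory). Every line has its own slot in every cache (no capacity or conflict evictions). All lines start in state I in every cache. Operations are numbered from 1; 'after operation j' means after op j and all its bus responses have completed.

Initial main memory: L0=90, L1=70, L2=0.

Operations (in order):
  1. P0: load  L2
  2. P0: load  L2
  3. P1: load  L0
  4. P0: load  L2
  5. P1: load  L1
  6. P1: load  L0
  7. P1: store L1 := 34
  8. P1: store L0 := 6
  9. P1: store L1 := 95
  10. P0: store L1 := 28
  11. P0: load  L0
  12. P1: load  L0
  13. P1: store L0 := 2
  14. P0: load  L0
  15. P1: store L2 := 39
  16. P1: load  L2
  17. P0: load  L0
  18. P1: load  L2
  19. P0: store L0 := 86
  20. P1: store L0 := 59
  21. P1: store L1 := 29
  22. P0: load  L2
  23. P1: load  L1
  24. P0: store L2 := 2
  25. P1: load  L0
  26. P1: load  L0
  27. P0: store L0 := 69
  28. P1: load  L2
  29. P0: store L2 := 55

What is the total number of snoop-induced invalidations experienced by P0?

invalidations = 4

step 1: P0: load  L2  ⟶  EI  (L2)  txn=BusRd  M[L2]=0
step 2: P0: load  L2  ⟶  EI  (L2)  txn=∅  M[L2]=0
step 3: P1: load  L0  ⟶  IE  (L0)  txn=BusRd  M[L0]=90
step 4: P0: load  L2  ⟶  EI  (L2)  txn=∅  M[L2]=0
step 5: P1: load  L1  ⟶  IE  (L1)  txn=BusRd  M[L1]=70
step 6: P1: load  L0  ⟶  IE  (L0)  txn=∅  M[L0]=90
step 7: P1: store L1 := 34  ⟶  IM  (L1)  txn=∅  M[L1]=70
step 8: P1: store L0 := 6  ⟶  IM  (L0)  txn=∅  M[L0]=90
step 9: P1: store L1 := 95  ⟶  IM  (L1)  txn=∅  M[L1]=70
step 10: P0: store L1 := 28  ⟶  MI  (L1)  txn=BusRdX+Flush  M[L1]=95
step 11: P0: load  L0  ⟶  SO  (L0)  txn=BusRd  M[L0]=90
step 12: P1: load  L0  ⟶  SO  (L0)  txn=∅  M[L0]=90
step 13: P1: store L0 := 2  ⟶  IM  (L0)  txn=BusUpgr  M[L0]=90
step 14: P0: load  L0  ⟶  SO  (L0)  txn=BusRd  M[L0]=90
step 15: P1: store L2 := 39  ⟶  IM  (L2)  txn=BusRdX  M[L2]=0
step 16: P1: load  L2  ⟶  IM  (L2)  txn=∅  M[L2]=0
step 17: P0: load  L0  ⟶  SO  (L0)  txn=∅  M[L0]=90
step 18: P1: load  L2  ⟶  IM  (L2)  txn=∅  M[L2]=0
step 19: P0: store L0 := 86  ⟶  MI  (L0)  txn=BusUpgr+Flush  M[L0]=2
step 20: P1: store L0 := 59  ⟶  IM  (L0)  txn=BusRdX+Flush  M[L0]=86
step 21: P1: store L1 := 29  ⟶  IM  (L1)  txn=BusRdX+Flush  M[L1]=28
step 22: P0: load  L2  ⟶  SO  (L2)  txn=BusRd  M[L2]=0
step 23: P1: load  L1  ⟶  IM  (L1)  txn=∅  M[L1]=28
step 24: P0: store L2 := 2  ⟶  MI  (L2)  txn=BusUpgr+Flush  M[L2]=39
step 25: P1: load  L0  ⟶  IM  (L0)  txn=∅  M[L0]=86
step 26: P1: load  L0  ⟶  IM  (L0)  txn=∅  M[L0]=86
step 27: P0: store L0 := 69  ⟶  MI  (L0)  txn=BusRdX+Flush  M[L0]=59
step 28: P1: load  L2  ⟶  OS  (L2)  txn=BusRd  M[L2]=39
step 29: P0: store L2 := 55  ⟶  MI  (L2)  txn=BusUpgr  M[L2]=39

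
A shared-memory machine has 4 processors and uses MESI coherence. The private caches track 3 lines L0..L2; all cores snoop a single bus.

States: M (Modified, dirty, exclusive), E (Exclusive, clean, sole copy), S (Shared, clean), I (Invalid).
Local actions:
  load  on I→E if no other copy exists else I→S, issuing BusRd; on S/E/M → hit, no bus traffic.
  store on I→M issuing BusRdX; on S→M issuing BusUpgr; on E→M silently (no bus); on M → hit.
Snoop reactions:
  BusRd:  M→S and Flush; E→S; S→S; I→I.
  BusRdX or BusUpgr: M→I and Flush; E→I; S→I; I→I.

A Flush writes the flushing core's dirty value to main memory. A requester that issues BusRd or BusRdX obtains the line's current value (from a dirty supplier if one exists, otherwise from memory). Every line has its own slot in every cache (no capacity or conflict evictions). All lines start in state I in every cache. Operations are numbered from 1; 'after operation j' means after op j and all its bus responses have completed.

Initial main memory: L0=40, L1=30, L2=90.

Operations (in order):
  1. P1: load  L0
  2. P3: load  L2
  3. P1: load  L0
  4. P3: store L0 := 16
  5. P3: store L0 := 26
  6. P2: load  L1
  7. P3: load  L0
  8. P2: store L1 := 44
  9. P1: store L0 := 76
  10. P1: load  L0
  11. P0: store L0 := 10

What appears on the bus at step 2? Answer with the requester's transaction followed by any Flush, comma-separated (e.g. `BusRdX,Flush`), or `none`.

1. P1: load  L0  bus=[BusRd]  L0: P0=I P1=E P2=I P3=I  mem[L0]=40
2. P3: load  L2  bus=[BusRd]  L2: P0=I P1=I P2=I P3=E  mem[L2]=90
3. P1: load  L0  bus=[-]  L0: P0=I P1=E P2=I P3=I  mem[L0]=40
4. P3: store L0 := 16  bus=[BusRdX]  L0: P0=I P1=I P2=I P3=M  mem[L0]=40
5. P3: store L0 := 26  bus=[-]  L0: P0=I P1=I P2=I P3=M  mem[L0]=40
6. P2: load  L1  bus=[BusRd]  L1: P0=I P1=I P2=E P3=I  mem[L1]=30
7. P3: load  L0  bus=[-]  L0: P0=I P1=I P2=I P3=M  mem[L0]=40
8. P2: store L1 := 44  bus=[-]  L1: P0=I P1=I P2=M P3=I  mem[L1]=30
9. P1: store L0 := 76  bus=[BusRdX,Flush]  L0: P0=I P1=M P2=I P3=I  mem[L0]=26
10. P1: load  L0  bus=[-]  L0: P0=I P1=M P2=I P3=I  mem[L0]=26
11. P0: store L0 := 10  bus=[BusRdX,Flush]  L0: P0=M P1=I P2=I P3=I  mem[L0]=76

bus = BusRd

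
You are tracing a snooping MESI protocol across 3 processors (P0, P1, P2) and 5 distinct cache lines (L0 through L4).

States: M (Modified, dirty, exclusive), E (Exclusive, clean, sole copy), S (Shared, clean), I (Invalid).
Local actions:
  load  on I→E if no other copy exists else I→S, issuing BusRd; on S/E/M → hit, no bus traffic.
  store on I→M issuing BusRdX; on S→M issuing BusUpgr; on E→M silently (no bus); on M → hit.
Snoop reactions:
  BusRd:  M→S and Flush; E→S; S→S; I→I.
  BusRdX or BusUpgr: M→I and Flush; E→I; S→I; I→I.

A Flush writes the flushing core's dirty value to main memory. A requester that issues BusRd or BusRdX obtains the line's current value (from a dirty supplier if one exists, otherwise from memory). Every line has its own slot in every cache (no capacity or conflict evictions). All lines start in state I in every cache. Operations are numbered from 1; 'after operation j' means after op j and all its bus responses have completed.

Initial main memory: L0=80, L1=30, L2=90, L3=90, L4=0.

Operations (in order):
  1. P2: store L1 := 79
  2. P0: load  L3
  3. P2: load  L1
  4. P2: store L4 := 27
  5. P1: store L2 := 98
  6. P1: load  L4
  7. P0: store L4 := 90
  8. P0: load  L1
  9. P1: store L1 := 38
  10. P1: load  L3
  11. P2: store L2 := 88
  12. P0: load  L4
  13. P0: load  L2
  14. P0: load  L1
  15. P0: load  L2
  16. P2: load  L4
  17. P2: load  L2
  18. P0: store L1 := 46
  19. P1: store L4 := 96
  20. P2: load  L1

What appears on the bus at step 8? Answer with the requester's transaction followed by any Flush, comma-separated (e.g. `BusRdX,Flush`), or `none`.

bus = BusRd,Flush

1. P2: store L1 := 79  bus=[BusRdX]  L1: P0=I P1=I P2=M  mem[L1]=30
2. P0: load  L3  bus=[BusRd]  L3: P0=E P1=I P2=I  mem[L3]=90
3. P2: load  L1  bus=[-]  L1: P0=I P1=I P2=M  mem[L1]=30
4. P2: store L4 := 27  bus=[BusRdX]  L4: P0=I P1=I P2=M  mem[L4]=0
5. P1: store L2 := 98  bus=[BusRdX]  L2: P0=I P1=M P2=I  mem[L2]=90
6. P1: load  L4  bus=[BusRd,Flush]  L4: P0=I P1=S P2=S  mem[L4]=27
7. P0: store L4 := 90  bus=[BusRdX]  L4: P0=M P1=I P2=I  mem[L4]=27
8. P0: load  L1  bus=[BusRd,Flush]  L1: P0=S P1=I P2=S  mem[L1]=79
9. P1: store L1 := 38  bus=[BusRdX]  L1: P0=I P1=M P2=I  mem[L1]=79
10. P1: load  L3  bus=[BusRd]  L3: P0=S P1=S P2=I  mem[L3]=90
11. P2: store L2 := 88  bus=[BusRdX,Flush]  L2: P0=I P1=I P2=M  mem[L2]=98
12. P0: load  L4  bus=[-]  L4: P0=M P1=I P2=I  mem[L4]=27
13. P0: load  L2  bus=[BusRd,Flush]  L2: P0=S P1=I P2=S  mem[L2]=88
14. P0: load  L1  bus=[BusRd,Flush]  L1: P0=S P1=S P2=I  mem[L1]=38
15. P0: load  L2  bus=[-]  L2: P0=S P1=I P2=S  mem[L2]=88
16. P2: load  L4  bus=[BusRd,Flush]  L4: P0=S P1=I P2=S  mem[L4]=90
17. P2: load  L2  bus=[-]  L2: P0=S P1=I P2=S  mem[L2]=88
18. P0: store L1 := 46  bus=[BusUpgr]  L1: P0=M P1=I P2=I  mem[L1]=38
19. P1: store L4 := 96  bus=[BusRdX]  L4: P0=I P1=M P2=I  mem[L4]=90
20. P2: load  L1  bus=[BusRd,Flush]  L1: P0=S P1=I P2=S  mem[L1]=46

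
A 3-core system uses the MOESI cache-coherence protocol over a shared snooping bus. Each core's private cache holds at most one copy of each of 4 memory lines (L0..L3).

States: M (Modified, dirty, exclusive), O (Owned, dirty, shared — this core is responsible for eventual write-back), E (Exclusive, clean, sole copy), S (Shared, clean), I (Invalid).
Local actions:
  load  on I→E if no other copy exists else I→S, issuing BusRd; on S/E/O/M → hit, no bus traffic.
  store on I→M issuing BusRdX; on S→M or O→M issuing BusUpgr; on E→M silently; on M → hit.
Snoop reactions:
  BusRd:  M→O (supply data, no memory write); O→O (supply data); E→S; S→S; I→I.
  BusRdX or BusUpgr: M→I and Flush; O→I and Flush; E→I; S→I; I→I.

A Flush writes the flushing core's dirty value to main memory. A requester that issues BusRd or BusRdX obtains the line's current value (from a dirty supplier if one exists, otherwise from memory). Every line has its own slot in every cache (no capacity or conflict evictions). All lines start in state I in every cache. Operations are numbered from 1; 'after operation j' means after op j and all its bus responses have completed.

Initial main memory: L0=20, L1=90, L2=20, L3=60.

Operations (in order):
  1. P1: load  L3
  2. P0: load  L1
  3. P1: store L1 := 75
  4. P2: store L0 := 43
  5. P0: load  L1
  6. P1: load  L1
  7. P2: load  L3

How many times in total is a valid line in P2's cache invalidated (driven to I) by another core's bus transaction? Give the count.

invalidations = 0

step 1: P1: load  L3  ⟶  IEI  (L3)  txn=BusRd  M[L3]=60
step 2: P0: load  L1  ⟶  EII  (L1)  txn=BusRd  M[L1]=90
step 3: P1: store L1 := 75  ⟶  IMI  (L1)  txn=BusRdX  M[L1]=90
step 4: P2: store L0 := 43  ⟶  IIM  (L0)  txn=BusRdX  M[L0]=20
step 5: P0: load  L1  ⟶  SOI  (L1)  txn=BusRd  M[L1]=90
step 6: P1: load  L1  ⟶  SOI  (L1)  txn=∅  M[L1]=90
step 7: P2: load  L3  ⟶  ISS  (L3)  txn=BusRd  M[L3]=60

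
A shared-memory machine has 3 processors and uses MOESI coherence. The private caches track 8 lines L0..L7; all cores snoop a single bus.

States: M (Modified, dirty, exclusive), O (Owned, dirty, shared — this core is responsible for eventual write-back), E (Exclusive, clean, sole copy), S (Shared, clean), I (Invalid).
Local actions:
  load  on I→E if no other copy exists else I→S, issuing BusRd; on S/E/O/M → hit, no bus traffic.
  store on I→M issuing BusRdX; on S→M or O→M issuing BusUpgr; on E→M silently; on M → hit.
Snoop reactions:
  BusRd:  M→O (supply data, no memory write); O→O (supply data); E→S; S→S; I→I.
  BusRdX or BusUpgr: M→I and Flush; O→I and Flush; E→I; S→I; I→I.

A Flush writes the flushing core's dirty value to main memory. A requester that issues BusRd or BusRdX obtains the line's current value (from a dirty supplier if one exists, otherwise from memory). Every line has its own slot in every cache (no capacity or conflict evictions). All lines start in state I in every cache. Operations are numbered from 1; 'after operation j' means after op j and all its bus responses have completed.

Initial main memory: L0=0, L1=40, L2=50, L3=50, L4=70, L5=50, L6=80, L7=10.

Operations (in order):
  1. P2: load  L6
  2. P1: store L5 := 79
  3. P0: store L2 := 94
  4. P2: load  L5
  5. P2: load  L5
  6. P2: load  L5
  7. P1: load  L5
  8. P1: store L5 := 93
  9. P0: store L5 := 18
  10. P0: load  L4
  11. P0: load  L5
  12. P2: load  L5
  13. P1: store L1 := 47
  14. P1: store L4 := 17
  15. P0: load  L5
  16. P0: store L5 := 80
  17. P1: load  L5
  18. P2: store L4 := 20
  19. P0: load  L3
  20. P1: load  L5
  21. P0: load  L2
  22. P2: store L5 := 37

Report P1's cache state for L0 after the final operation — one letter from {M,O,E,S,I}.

[1] P2: load  L6 | P0:I, P1:I, P2:E(80) | bus: BusRd
[2] P1: store L5 := 79 | P0:I, P1:M(79), P2:I | bus: BusRdX
[3] P0: store L2 := 94 | P0:M(94), P1:I, P2:I | bus: BusRdX
[4] P2: load  L5 | P0:I, P1:O(79), P2:S(79) | bus: BusRd
[5] P2: load  L5 | P0:I, P1:O(79), P2:S(79) | bus: none
[6] P2: load  L5 | P0:I, P1:O(79), P2:S(79) | bus: none
[7] P1: load  L5 | P0:I, P1:O(79), P2:S(79) | bus: none
[8] P1: store L5 := 93 | P0:I, P1:M(93), P2:I | bus: BusUpgr
[9] P0: store L5 := 18 | P0:M(18), P1:I, P2:I | bus: BusRdX,Flush
[10] P0: load  L4 | P0:E(70), P1:I, P2:I | bus: BusRd
[11] P0: load  L5 | P0:M(18), P1:I, P2:I | bus: none
[12] P2: load  L5 | P0:O(18), P1:I, P2:S(18) | bus: BusRd
[13] P1: store L1 := 47 | P0:I, P1:M(47), P2:I | bus: BusRdX
[14] P1: store L4 := 17 | P0:I, P1:M(17), P2:I | bus: BusRdX
[15] P0: load  L5 | P0:O(18), P1:I, P2:S(18) | bus: none
[16] P0: store L5 := 80 | P0:M(80), P1:I, P2:I | bus: BusUpgr
[17] P1: load  L5 | P0:O(80), P1:S(80), P2:I | bus: BusRd
[18] P2: store L4 := 20 | P0:I, P1:I, P2:M(20) | bus: BusRdX,Flush
[19] P0: load  L3 | P0:E(50), P1:I, P2:I | bus: BusRd
[20] P1: load  L5 | P0:O(80), P1:S(80), P2:I | bus: none
[21] P0: load  L2 | P0:M(94), P1:I, P2:I | bus: none
[22] P2: store L5 := 37 | P0:I, P1:I, P2:M(37) | bus: BusRdX,Flush

state = I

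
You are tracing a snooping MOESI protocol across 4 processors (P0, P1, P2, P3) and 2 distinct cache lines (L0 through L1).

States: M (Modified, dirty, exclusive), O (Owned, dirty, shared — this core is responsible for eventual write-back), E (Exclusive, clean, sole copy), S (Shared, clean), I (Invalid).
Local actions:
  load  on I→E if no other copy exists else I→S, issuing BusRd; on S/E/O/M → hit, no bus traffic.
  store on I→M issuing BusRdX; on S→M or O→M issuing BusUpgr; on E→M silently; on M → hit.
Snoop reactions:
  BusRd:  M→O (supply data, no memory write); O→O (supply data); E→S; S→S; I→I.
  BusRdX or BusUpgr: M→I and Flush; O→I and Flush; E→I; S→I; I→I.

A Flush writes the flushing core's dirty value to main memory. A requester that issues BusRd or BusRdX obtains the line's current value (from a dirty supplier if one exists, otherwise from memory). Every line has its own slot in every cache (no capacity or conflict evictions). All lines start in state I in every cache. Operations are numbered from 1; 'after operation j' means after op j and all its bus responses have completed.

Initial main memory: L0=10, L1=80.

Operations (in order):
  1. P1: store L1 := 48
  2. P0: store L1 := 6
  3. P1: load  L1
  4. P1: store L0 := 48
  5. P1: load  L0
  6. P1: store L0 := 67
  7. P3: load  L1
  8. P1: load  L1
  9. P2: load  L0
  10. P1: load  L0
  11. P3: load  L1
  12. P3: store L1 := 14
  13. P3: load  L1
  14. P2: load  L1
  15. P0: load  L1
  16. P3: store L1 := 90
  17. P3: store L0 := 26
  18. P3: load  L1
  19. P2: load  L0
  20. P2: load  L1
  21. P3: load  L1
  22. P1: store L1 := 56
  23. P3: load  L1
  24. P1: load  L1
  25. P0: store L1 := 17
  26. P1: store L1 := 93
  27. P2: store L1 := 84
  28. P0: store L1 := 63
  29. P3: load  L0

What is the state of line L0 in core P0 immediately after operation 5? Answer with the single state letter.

state = I

[1] P1: store L1 := 48 | P0:I, P1:M(48), P2:I, P3:I | bus: BusRdX
[2] P0: store L1 := 6 | P0:M(6), P1:I, P2:I, P3:I | bus: BusRdX,Flush
[3] P1: load  L1 | P0:O(6), P1:S(6), P2:I, P3:I | bus: BusRd
[4] P1: store L0 := 48 | P0:I, P1:M(48), P2:I, P3:I | bus: BusRdX
[5] P1: load  L0 | P0:I, P1:M(48), P2:I, P3:I | bus: none
[6] P1: store L0 := 67 | P0:I, P1:M(67), P2:I, P3:I | bus: none
[7] P3: load  L1 | P0:O(6), P1:S(6), P2:I, P3:S(6) | bus: BusRd
[8] P1: load  L1 | P0:O(6), P1:S(6), P2:I, P3:S(6) | bus: none
[9] P2: load  L0 | P0:I, P1:O(67), P2:S(67), P3:I | bus: BusRd
[10] P1: load  L0 | P0:I, P1:O(67), P2:S(67), P3:I | bus: none
[11] P3: load  L1 | P0:O(6), P1:S(6), P2:I, P3:S(6) | bus: none
[12] P3: store L1 := 14 | P0:I, P1:I, P2:I, P3:M(14) | bus: BusUpgr,Flush
[13] P3: load  L1 | P0:I, P1:I, P2:I, P3:M(14) | bus: none
[14] P2: load  L1 | P0:I, P1:I, P2:S(14), P3:O(14) | bus: BusRd
[15] P0: load  L1 | P0:S(14), P1:I, P2:S(14), P3:O(14) | bus: BusRd
[16] P3: store L1 := 90 | P0:I, P1:I, P2:I, P3:M(90) | bus: BusUpgr
[17] P3: store L0 := 26 | P0:I, P1:I, P2:I, P3:M(26) | bus: BusRdX,Flush
[18] P3: load  L1 | P0:I, P1:I, P2:I, P3:M(90) | bus: none
[19] P2: load  L0 | P0:I, P1:I, P2:S(26), P3:O(26) | bus: BusRd
[20] P2: load  L1 | P0:I, P1:I, P2:S(90), P3:O(90) | bus: BusRd
[21] P3: load  L1 | P0:I, P1:I, P2:S(90), P3:O(90) | bus: none
[22] P1: store L1 := 56 | P0:I, P1:M(56), P2:I, P3:I | bus: BusRdX,Flush
[23] P3: load  L1 | P0:I, P1:O(56), P2:I, P3:S(56) | bus: BusRd
[24] P1: load  L1 | P0:I, P1:O(56), P2:I, P3:S(56) | bus: none
[25] P0: store L1 := 17 | P0:M(17), P1:I, P2:I, P3:I | bus: BusRdX,Flush
[26] P1: store L1 := 93 | P0:I, P1:M(93), P2:I, P3:I | bus: BusRdX,Flush
[27] P2: store L1 := 84 | P0:I, P1:I, P2:M(84), P3:I | bus: BusRdX,Flush
[28] P0: store L1 := 63 | P0:M(63), P1:I, P2:I, P3:I | bus: BusRdX,Flush
[29] P3: load  L0 | P0:I, P1:I, P2:S(26), P3:O(26) | bus: none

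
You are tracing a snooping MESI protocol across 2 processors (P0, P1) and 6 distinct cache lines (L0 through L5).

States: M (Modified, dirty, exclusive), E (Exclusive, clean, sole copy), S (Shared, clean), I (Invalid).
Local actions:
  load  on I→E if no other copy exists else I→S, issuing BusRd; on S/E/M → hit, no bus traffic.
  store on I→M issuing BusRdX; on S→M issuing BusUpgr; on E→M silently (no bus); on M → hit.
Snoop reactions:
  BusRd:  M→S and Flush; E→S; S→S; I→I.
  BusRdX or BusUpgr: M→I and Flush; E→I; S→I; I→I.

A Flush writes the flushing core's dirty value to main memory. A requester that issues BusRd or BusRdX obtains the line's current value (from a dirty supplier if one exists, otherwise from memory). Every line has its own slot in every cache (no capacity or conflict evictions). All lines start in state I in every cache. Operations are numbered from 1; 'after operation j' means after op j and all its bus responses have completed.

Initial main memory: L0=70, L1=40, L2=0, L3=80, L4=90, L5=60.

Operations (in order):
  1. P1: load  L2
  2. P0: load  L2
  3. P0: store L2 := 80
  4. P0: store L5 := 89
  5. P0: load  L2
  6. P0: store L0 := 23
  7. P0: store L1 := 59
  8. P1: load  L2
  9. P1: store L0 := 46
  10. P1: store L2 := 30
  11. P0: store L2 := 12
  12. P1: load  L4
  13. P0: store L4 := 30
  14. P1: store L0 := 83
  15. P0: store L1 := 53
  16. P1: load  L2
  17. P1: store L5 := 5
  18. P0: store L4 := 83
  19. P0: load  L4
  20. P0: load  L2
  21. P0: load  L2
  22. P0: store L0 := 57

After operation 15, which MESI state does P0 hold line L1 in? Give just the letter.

state = M

[1] P1: load  L2 | P0:I, P1:E(0) | bus: BusRd
[2] P0: load  L2 | P0:S(0), P1:S(0) | bus: BusRd
[3] P0: store L2 := 80 | P0:M(80), P1:I | bus: BusUpgr
[4] P0: store L5 := 89 | P0:M(89), P1:I | bus: BusRdX
[5] P0: load  L2 | P0:M(80), P1:I | bus: none
[6] P0: store L0 := 23 | P0:M(23), P1:I | bus: BusRdX
[7] P0: store L1 := 59 | P0:M(59), P1:I | bus: BusRdX
[8] P1: load  L2 | P0:S(80), P1:S(80) | bus: BusRd,Flush
[9] P1: store L0 := 46 | P0:I, P1:M(46) | bus: BusRdX,Flush
[10] P1: store L2 := 30 | P0:I, P1:M(30) | bus: BusUpgr
[11] P0: store L2 := 12 | P0:M(12), P1:I | bus: BusRdX,Flush
[12] P1: load  L4 | P0:I, P1:E(90) | bus: BusRd
[13] P0: store L4 := 30 | P0:M(30), P1:I | bus: BusRdX
[14] P1: store L0 := 83 | P0:I, P1:M(83) | bus: none
[15] P0: store L1 := 53 | P0:M(53), P1:I | bus: none
[16] P1: load  L2 | P0:S(12), P1:S(12) | bus: BusRd,Flush
[17] P1: store L5 := 5 | P0:I, P1:M(5) | bus: BusRdX,Flush
[18] P0: store L4 := 83 | P0:M(83), P1:I | bus: none
[19] P0: load  L4 | P0:M(83), P1:I | bus: none
[20] P0: load  L2 | P0:S(12), P1:S(12) | bus: none
[21] P0: load  L2 | P0:S(12), P1:S(12) | bus: none
[22] P0: store L0 := 57 | P0:M(57), P1:I | bus: BusRdX,Flush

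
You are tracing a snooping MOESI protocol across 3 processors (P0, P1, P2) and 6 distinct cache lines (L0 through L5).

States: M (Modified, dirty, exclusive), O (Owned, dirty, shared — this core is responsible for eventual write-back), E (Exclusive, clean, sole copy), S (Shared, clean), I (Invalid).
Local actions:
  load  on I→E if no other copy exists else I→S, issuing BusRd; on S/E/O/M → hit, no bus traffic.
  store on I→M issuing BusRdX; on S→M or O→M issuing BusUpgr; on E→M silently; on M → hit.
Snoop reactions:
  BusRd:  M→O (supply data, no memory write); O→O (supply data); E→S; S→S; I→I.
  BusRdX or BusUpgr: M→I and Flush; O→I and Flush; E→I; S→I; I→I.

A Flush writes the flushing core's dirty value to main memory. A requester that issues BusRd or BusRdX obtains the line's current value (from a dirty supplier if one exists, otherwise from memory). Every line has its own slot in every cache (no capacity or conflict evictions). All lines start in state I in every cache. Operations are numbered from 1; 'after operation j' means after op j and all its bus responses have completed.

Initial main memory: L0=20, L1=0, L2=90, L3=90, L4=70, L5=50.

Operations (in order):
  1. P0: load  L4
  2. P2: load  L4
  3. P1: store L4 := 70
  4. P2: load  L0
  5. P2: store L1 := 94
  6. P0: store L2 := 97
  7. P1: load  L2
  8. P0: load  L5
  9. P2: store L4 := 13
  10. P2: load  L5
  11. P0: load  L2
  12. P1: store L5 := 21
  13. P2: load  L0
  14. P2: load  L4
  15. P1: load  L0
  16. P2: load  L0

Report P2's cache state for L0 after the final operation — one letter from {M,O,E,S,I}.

state = S

  op1 P0: load  L4 → E/I/I on L4; bus BusRd; mem=70
  op2 P2: load  L4 → S/I/S on L4; bus BusRd; mem=70
  op3 P1: store L4 := 70 → I/M/I on L4; bus BusRdX; mem=70
  op4 P2: load  L0 → I/I/E on L0; bus BusRd; mem=20
  op5 P2: store L1 := 94 → I/I/M on L1; bus BusRdX; mem=0
  op6 P0: store L2 := 97 → M/I/I on L2; bus BusRdX; mem=90
  op7 P1: load  L2 → O/S/I on L2; bus BusRd; mem=90
  op8 P0: load  L5 → E/I/I on L5; bus BusRd; mem=50
  op9 P2: store L4 := 13 → I/I/M on L4; bus BusRdX Flush; mem=70
  op10 P2: load  L5 → S/I/S on L5; bus BusRd; mem=50
  op11 P0: load  L2 → O/S/I on L2; bus (none); mem=90
  op12 P1: store L5 := 21 → I/M/I on L5; bus BusRdX; mem=50
  op13 P2: load  L0 → I/I/E on L0; bus (none); mem=20
  op14 P2: load  L4 → I/I/M on L4; bus (none); mem=70
  op15 P1: load  L0 → I/S/S on L0; bus BusRd; mem=20
  op16 P2: load  L0 → I/S/S on L0; bus (none); mem=20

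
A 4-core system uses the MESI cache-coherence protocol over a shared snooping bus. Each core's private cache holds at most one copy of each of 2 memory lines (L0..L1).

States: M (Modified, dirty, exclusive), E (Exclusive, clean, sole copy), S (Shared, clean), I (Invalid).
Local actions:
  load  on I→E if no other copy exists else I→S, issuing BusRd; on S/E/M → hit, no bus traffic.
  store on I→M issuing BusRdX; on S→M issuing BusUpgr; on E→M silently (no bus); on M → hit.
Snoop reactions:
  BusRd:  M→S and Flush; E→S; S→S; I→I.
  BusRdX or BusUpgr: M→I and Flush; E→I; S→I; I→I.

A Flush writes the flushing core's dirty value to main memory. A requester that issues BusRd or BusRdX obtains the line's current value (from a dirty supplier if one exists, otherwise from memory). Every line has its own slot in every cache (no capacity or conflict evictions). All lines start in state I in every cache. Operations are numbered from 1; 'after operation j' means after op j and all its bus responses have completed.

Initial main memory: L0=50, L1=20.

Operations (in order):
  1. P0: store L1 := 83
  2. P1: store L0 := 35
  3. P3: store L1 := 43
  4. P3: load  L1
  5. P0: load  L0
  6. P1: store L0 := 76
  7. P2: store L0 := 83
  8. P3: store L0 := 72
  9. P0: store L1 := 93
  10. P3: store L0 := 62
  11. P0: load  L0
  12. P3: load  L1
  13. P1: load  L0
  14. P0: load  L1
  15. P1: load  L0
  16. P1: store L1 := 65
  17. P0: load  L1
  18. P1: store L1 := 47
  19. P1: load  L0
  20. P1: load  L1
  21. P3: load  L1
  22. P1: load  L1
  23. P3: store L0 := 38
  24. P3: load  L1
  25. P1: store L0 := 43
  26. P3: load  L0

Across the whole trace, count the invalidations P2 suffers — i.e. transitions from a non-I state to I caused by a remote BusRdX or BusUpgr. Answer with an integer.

1. P0: store L1 := 83  bus=[BusRdX]  L1: P0=M P1=I P2=I P3=I  mem[L1]=20
2. P1: store L0 := 35  bus=[BusRdX]  L0: P0=I P1=M P2=I P3=I  mem[L0]=50
3. P3: store L1 := 43  bus=[BusRdX,Flush]  L1: P0=I P1=I P2=I P3=M  mem[L1]=83
4. P3: load  L1  bus=[-]  L1: P0=I P1=I P2=I P3=M  mem[L1]=83
5. P0: load  L0  bus=[BusRd,Flush]  L0: P0=S P1=S P2=I P3=I  mem[L0]=35
6. P1: store L0 := 76  bus=[BusUpgr]  L0: P0=I P1=M P2=I P3=I  mem[L0]=35
7. P2: store L0 := 83  bus=[BusRdX,Flush]  L0: P0=I P1=I P2=M P3=I  mem[L0]=76
8. P3: store L0 := 72  bus=[BusRdX,Flush]  L0: P0=I P1=I P2=I P3=M  mem[L0]=83
9. P0: store L1 := 93  bus=[BusRdX,Flush]  L1: P0=M P1=I P2=I P3=I  mem[L1]=43
10. P3: store L0 := 62  bus=[-]  L0: P0=I P1=I P2=I P3=M  mem[L0]=83
11. P0: load  L0  bus=[BusRd,Flush]  L0: P0=S P1=I P2=I P3=S  mem[L0]=62
12. P3: load  L1  bus=[BusRd,Flush]  L1: P0=S P1=I P2=I P3=S  mem[L1]=93
13. P1: load  L0  bus=[BusRd]  L0: P0=S P1=S P2=I P3=S  mem[L0]=62
14. P0: load  L1  bus=[-]  L1: P0=S P1=I P2=I P3=S  mem[L1]=93
15. P1: load  L0  bus=[-]  L0: P0=S P1=S P2=I P3=S  mem[L0]=62
16. P1: store L1 := 65  bus=[BusRdX]  L1: P0=I P1=M P2=I P3=I  mem[L1]=93
17. P0: load  L1  bus=[BusRd,Flush]  L1: P0=S P1=S P2=I P3=I  mem[L1]=65
18. P1: store L1 := 47  bus=[BusUpgr]  L1: P0=I P1=M P2=I P3=I  mem[L1]=65
19. P1: load  L0  bus=[-]  L0: P0=S P1=S P2=I P3=S  mem[L0]=62
20. P1: load  L1  bus=[-]  L1: P0=I P1=M P2=I P3=I  mem[L1]=65
21. P3: load  L1  bus=[BusRd,Flush]  L1: P0=I P1=S P2=I P3=S  mem[L1]=47
22. P1: load  L1  bus=[-]  L1: P0=I P1=S P2=I P3=S  mem[L1]=47
23. P3: store L0 := 38  bus=[BusUpgr]  L0: P0=I P1=I P2=I P3=M  mem[L0]=62
24. P3: load  L1  bus=[-]  L1: P0=I P1=S P2=I P3=S  mem[L1]=47
25. P1: store L0 := 43  bus=[BusRdX,Flush]  L0: P0=I P1=M P2=I P3=I  mem[L0]=38
26. P3: load  L0  bus=[BusRd,Flush]  L0: P0=I P1=S P2=I P3=S  mem[L0]=43

invalidations = 1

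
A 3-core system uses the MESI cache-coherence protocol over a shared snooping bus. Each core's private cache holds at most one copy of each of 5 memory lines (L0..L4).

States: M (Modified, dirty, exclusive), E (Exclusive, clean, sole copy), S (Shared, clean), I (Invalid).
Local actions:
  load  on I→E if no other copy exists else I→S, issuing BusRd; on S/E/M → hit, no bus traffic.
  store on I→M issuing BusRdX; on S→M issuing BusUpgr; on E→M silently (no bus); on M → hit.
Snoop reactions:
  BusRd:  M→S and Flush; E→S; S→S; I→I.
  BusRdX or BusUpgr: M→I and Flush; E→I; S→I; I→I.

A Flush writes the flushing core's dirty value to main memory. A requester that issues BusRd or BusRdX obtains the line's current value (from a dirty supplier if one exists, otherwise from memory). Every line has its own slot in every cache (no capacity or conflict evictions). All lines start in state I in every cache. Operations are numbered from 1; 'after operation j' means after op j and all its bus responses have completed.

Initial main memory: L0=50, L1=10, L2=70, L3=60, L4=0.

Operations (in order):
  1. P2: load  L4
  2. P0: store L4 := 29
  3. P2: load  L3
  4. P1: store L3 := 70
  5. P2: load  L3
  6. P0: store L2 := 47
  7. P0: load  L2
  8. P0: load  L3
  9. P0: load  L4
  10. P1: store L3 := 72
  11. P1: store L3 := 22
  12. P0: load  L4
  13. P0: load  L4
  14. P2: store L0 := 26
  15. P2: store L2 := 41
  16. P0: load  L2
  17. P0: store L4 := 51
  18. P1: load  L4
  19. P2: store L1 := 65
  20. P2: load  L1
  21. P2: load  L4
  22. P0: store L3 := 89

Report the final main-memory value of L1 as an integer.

  op1 P2: load  L4 → I/I/E on L4; bus BusRd; mem=0
  op2 P0: store L4 := 29 → M/I/I on L4; bus BusRdX; mem=0
  op3 P2: load  L3 → I/I/E on L3; bus BusRd; mem=60
  op4 P1: store L3 := 70 → I/M/I on L3; bus BusRdX; mem=60
  op5 P2: load  L3 → I/S/S on L3; bus BusRd Flush; mem=70
  op6 P0: store L2 := 47 → M/I/I on L2; bus BusRdX; mem=70
  op7 P0: load  L2 → M/I/I on L2; bus (none); mem=70
  op8 P0: load  L3 → S/S/S on L3; bus BusRd; mem=70
  op9 P0: load  L4 → M/I/I on L4; bus (none); mem=0
  op10 P1: store L3 := 72 → I/M/I on L3; bus BusUpgr; mem=70
  op11 P1: store L3 := 22 → I/M/I on L3; bus (none); mem=70
  op12 P0: load  L4 → M/I/I on L4; bus (none); mem=0
  op13 P0: load  L4 → M/I/I on L4; bus (none); mem=0
  op14 P2: store L0 := 26 → I/I/M on L0; bus BusRdX; mem=50
  op15 P2: store L2 := 41 → I/I/M on L2; bus BusRdX Flush; mem=47
  op16 P0: load  L2 → S/I/S on L2; bus BusRd Flush; mem=41
  op17 P0: store L4 := 51 → M/I/I on L4; bus (none); mem=0
  op18 P1: load  L4 → S/S/I on L4; bus BusRd Flush; mem=51
  op19 P2: store L1 := 65 → I/I/M on L1; bus BusRdX; mem=10
  op20 P2: load  L1 → I/I/M on L1; bus (none); mem=10
  op21 P2: load  L4 → S/S/S on L4; bus BusRd; mem=51
  op22 P0: store L3 := 89 → M/I/I on L3; bus BusRdX Flush; mem=22

memory[L1] = 10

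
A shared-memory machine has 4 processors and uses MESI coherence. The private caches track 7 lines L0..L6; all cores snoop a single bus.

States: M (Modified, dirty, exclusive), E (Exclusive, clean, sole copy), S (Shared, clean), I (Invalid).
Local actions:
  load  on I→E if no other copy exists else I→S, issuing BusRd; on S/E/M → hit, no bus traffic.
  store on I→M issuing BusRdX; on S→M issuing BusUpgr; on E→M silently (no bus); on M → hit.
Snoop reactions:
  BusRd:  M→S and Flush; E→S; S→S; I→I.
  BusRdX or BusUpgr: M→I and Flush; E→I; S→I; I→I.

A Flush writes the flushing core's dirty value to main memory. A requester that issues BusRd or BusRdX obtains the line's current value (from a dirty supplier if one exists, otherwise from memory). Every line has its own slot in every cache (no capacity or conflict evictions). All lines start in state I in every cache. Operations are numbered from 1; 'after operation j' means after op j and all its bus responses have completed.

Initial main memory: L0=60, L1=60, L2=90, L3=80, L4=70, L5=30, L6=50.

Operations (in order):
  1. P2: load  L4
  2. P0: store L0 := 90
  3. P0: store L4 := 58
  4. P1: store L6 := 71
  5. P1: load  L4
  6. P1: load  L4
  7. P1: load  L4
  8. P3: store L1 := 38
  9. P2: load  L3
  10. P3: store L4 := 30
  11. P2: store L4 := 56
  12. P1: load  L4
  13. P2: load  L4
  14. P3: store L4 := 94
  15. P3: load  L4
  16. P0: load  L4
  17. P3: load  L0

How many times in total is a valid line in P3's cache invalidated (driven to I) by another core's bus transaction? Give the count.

invalidations = 1

1. P2: load  L4  bus=[BusRd]  L4: P0=I P1=I P2=E P3=I  mem[L4]=70
2. P0: store L0 := 90  bus=[BusRdX]  L0: P0=M P1=I P2=I P3=I  mem[L0]=60
3. P0: store L4 := 58  bus=[BusRdX]  L4: P0=M P1=I P2=I P3=I  mem[L4]=70
4. P1: store L6 := 71  bus=[BusRdX]  L6: P0=I P1=M P2=I P3=I  mem[L6]=50
5. P1: load  L4  bus=[BusRd,Flush]  L4: P0=S P1=S P2=I P3=I  mem[L4]=58
6. P1: load  L4  bus=[-]  L4: P0=S P1=S P2=I P3=I  mem[L4]=58
7. P1: load  L4  bus=[-]  L4: P0=S P1=S P2=I P3=I  mem[L4]=58
8. P3: store L1 := 38  bus=[BusRdX]  L1: P0=I P1=I P2=I P3=M  mem[L1]=60
9. P2: load  L3  bus=[BusRd]  L3: P0=I P1=I P2=E P3=I  mem[L3]=80
10. P3: store L4 := 30  bus=[BusRdX]  L4: P0=I P1=I P2=I P3=M  mem[L4]=58
11. P2: store L4 := 56  bus=[BusRdX,Flush]  L4: P0=I P1=I P2=M P3=I  mem[L4]=30
12. P1: load  L4  bus=[BusRd,Flush]  L4: P0=I P1=S P2=S P3=I  mem[L4]=56
13. P2: load  L4  bus=[-]  L4: P0=I P1=S P2=S P3=I  mem[L4]=56
14. P3: store L4 := 94  bus=[BusRdX]  L4: P0=I P1=I P2=I P3=M  mem[L4]=56
15. P3: load  L4  bus=[-]  L4: P0=I P1=I P2=I P3=M  mem[L4]=56
16. P0: load  L4  bus=[BusRd,Flush]  L4: P0=S P1=I P2=I P3=S  mem[L4]=94
17. P3: load  L0  bus=[BusRd,Flush]  L0: P0=S P1=I P2=I P3=S  mem[L0]=90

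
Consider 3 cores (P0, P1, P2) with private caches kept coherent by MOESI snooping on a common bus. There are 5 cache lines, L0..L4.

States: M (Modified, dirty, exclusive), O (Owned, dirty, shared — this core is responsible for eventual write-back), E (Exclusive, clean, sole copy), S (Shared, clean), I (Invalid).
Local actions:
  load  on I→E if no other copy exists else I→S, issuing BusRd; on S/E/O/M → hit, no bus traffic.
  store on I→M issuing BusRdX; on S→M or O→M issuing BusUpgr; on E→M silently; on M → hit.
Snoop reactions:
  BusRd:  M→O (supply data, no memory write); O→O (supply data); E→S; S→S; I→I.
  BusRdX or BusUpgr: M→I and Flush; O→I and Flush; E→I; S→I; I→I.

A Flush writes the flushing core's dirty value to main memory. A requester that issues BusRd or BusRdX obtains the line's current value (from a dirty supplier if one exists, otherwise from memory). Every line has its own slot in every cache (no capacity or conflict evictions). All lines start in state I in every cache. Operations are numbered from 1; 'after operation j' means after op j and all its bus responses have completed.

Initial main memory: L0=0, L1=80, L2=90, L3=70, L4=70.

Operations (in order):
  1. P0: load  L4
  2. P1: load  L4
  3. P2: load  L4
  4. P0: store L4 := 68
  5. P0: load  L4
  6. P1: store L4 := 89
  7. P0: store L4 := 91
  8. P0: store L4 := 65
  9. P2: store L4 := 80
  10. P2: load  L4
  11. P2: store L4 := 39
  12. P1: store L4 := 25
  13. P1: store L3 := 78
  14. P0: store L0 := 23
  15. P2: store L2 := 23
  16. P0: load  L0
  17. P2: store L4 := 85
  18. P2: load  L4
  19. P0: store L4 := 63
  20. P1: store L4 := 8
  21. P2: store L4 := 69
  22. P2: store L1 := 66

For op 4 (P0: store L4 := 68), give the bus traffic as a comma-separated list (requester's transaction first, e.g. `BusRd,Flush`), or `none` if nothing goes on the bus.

  op1 P0: load  L4 → E/I/I on L4; bus BusRd; mem=70
  op2 P1: load  L4 → S/S/I on L4; bus BusRd; mem=70
  op3 P2: load  L4 → S/S/S on L4; bus BusRd; mem=70
  op4 P0: store L4 := 68 → M/I/I on L4; bus BusUpgr; mem=70
  op5 P0: load  L4 → M/I/I on L4; bus (none); mem=70
  op6 P1: store L4 := 89 → I/M/I on L4; bus BusRdX Flush; mem=68
  op7 P0: store L4 := 91 → M/I/I on L4; bus BusRdX Flush; mem=89
  op8 P0: store L4 := 65 → M/I/I on L4; bus (none); mem=89
  op9 P2: store L4 := 80 → I/I/M on L4; bus BusRdX Flush; mem=65
  op10 P2: load  L4 → I/I/M on L4; bus (none); mem=65
  op11 P2: store L4 := 39 → I/I/M on L4; bus (none); mem=65
  op12 P1: store L4 := 25 → I/M/I on L4; bus BusRdX Flush; mem=39
  op13 P1: store L3 := 78 → I/M/I on L3; bus BusRdX; mem=70
  op14 P0: store L0 := 23 → M/I/I on L0; bus BusRdX; mem=0
  op15 P2: store L2 := 23 → I/I/M on L2; bus BusRdX; mem=90
  op16 P0: load  L0 → M/I/I on L0; bus (none); mem=0
  op17 P2: store L4 := 85 → I/I/M on L4; bus BusRdX Flush; mem=25
  op18 P2: load  L4 → I/I/M on L4; bus (none); mem=25
  op19 P0: store L4 := 63 → M/I/I on L4; bus BusRdX Flush; mem=85
  op20 P1: store L4 := 8 → I/M/I on L4; bus BusRdX Flush; mem=63
  op21 P2: store L4 := 69 → I/I/M on L4; bus BusRdX Flush; mem=8
  op22 P2: store L1 := 66 → I/I/M on L1; bus BusRdX; mem=80

bus = BusUpgr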